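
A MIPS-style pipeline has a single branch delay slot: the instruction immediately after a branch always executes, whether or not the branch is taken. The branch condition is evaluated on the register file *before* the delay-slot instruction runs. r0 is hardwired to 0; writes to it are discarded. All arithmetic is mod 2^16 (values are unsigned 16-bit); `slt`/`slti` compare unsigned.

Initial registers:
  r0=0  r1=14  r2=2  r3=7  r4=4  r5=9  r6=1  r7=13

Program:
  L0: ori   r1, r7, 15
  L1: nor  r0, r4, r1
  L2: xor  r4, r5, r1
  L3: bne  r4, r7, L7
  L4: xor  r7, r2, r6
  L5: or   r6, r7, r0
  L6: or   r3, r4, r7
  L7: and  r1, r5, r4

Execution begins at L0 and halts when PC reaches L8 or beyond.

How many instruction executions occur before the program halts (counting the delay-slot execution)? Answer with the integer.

PC=0  ori   r1, r7, 15       | r0=0 r1=15 r2=2 r3=7 r4=4 r5=9 r6=1 r7=13
PC=1  nor  r0, r4, r1        | r0=0 r1=15 r2=2 r3=7 r4=4 r5=9 r6=1 r7=13
PC=2  xor  r4, r5, r1        | r0=0 r1=15 r2=2 r3=7 r4=6 r5=9 r6=1 r7=13
PC=3  bne  r4, r7, L7        | r0=0 r1=15 r2=2 r3=7 r4=6 r5=9 r6=1 r7=13  [TAKEN]
PC=4  xor  r7, r2, r6        | r0=0 r1=15 r2=2 r3=7 r4=6 r5=9 r6=1 r7=3
PC=7  and  r1, r5, r4        | r0=0 r1=0 r2=2 r3=7 r4=6 r5=9 r6=1 r7=3

6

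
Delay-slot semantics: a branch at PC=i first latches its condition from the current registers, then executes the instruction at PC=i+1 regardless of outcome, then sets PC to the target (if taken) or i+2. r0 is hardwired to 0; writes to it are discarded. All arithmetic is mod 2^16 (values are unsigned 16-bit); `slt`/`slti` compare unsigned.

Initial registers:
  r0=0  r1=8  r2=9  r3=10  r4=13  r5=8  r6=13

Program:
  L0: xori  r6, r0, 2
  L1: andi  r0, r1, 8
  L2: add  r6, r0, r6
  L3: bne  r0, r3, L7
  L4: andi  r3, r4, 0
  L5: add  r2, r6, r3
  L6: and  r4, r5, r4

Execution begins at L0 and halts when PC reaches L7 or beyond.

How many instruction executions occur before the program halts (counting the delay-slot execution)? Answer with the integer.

5

PC=0  xori  r6, r0, 2        | r0=0 r1=8 r2=9 r3=10 r4=13 r5=8 r6=2
PC=1  andi  r0, r1, 8        | r0=0 r1=8 r2=9 r3=10 r4=13 r5=8 r6=2
PC=2  add  r6, r0, r6        | r0=0 r1=8 r2=9 r3=10 r4=13 r5=8 r6=2
PC=3  bne  r0, r3, L7        | r0=0 r1=8 r2=9 r3=10 r4=13 r5=8 r6=2  [TAKEN]
PC=4  andi  r3, r4, 0        | r0=0 r1=8 r2=9 r3=0 r4=13 r5=8 r6=2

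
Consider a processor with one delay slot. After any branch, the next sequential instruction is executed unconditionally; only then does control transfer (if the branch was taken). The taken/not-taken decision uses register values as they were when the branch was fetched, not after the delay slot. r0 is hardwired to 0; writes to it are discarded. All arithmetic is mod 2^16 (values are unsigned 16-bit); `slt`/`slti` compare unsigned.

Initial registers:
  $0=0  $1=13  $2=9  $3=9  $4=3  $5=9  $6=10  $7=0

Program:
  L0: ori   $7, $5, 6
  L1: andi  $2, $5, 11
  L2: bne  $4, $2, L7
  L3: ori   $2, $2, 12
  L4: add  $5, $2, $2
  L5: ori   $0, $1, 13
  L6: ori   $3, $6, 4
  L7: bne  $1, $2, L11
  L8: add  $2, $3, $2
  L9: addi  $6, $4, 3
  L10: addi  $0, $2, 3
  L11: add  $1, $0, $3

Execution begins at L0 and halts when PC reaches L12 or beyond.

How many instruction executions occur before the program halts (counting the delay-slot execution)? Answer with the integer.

9

  step pc=0: ori   $7, $5, 6  regs=(0,13,9,9,3,9,10,15)
  step pc=1: andi  $2, $5, 11  regs=(0,13,9,9,3,9,10,15)
  step pc=2: bne  $4, $2, L7  cond=T  regs=(0,13,9,9,3,9,10,15)
  step pc=3: ori   $2, $2, 12  regs=(0,13,13,9,3,9,10,15)
  step pc=7: bne  $1, $2, L11  cond=F  regs=(0,13,13,9,3,9,10,15)
  step pc=8: add  $2, $3, $2  regs=(0,13,22,9,3,9,10,15)
  step pc=9: addi  $6, $4, 3  regs=(0,13,22,9,3,9,6,15)
  step pc=10: addi  $0, $2, 3  regs=(0,13,22,9,3,9,6,15)
  step pc=11: add  $1, $0, $3  regs=(0,9,22,9,3,9,6,15)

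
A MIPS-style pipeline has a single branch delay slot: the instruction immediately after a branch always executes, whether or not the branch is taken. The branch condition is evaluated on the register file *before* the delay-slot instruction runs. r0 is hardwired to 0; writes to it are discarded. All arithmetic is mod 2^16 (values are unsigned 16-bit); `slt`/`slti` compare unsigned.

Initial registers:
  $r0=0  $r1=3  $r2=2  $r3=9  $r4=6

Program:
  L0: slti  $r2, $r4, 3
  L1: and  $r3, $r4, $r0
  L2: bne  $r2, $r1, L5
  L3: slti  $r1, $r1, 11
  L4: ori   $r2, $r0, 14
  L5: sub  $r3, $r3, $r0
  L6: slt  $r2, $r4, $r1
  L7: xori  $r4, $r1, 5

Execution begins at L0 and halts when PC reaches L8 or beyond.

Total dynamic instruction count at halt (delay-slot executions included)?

  step pc=0: slti  $r2, $r4, 3  regs=(0,3,0,9,6)
  step pc=1: and  $r3, $r4, $r0  regs=(0,3,0,0,6)
  step pc=2: bne  $r2, $r1, L5  cond=T  regs=(0,3,0,0,6)
  step pc=3: slti  $r1, $r1, 11  regs=(0,1,0,0,6)
  step pc=5: sub  $r3, $r3, $r0  regs=(0,1,0,0,6)
  step pc=6: slt  $r2, $r4, $r1  regs=(0,1,0,0,6)
  step pc=7: xori  $r4, $r1, 5  regs=(0,1,0,0,4)

7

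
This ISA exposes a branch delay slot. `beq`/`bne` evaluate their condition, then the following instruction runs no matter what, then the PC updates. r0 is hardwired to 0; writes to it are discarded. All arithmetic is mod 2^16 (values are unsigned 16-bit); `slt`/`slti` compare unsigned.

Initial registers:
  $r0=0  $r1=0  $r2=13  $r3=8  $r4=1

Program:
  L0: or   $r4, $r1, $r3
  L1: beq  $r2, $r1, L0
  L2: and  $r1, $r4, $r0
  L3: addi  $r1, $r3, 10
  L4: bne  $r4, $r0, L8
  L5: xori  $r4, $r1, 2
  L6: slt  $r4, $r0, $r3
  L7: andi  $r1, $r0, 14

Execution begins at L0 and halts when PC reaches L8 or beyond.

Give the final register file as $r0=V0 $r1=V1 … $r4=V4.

[0] or   $r4, $r1, $r3  →  {$r0:0, $r1:0, $r2:13, $r3:8, $r4:8}
[1] beq  $r2, $r1, L0  →  {$r0:0, $r1:0, $r2:13, $r3:8, $r4:8}  ⟨branch fallthrough⟩
[2] and  $r1, $r4, $r0  →  {$r0:0, $r1:0, $r2:13, $r3:8, $r4:8}
[3] addi  $r1, $r3, 10  →  {$r0:0, $r1:18, $r2:13, $r3:8, $r4:8}
[4] bne  $r4, $r0, L8  →  {$r0:0, $r1:18, $r2:13, $r3:8, $r4:8}  ⟨branch taken⟩
[5] xori  $r4, $r1, 2  →  {$r0:0, $r1:18, $r2:13, $r3:8, $r4:16}

$r0=0 $r1=18 $r2=13 $r3=8 $r4=16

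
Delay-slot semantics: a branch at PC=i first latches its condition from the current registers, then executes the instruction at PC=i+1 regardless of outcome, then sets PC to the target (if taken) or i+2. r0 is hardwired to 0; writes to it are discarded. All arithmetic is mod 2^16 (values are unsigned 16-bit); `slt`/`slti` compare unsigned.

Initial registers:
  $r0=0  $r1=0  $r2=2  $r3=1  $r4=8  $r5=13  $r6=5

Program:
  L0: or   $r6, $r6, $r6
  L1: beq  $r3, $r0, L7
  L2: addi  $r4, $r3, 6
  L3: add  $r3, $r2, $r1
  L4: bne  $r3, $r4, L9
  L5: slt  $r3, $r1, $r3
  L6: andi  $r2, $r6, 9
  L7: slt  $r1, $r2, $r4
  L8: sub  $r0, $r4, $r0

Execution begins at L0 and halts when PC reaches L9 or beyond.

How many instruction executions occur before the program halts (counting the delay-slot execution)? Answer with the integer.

[0] or   $r6, $r6, $r6  →  {$r0:0, $r1:0, $r2:2, $r3:1, $r4:8, $r5:13, $r6:5}
[1] beq  $r3, $r0, L7  →  {$r0:0, $r1:0, $r2:2, $r3:1, $r4:8, $r5:13, $r6:5}  ⟨branch fallthrough⟩
[2] addi  $r4, $r3, 6  →  {$r0:0, $r1:0, $r2:2, $r3:1, $r4:7, $r5:13, $r6:5}
[3] add  $r3, $r2, $r1  →  {$r0:0, $r1:0, $r2:2, $r3:2, $r4:7, $r5:13, $r6:5}
[4] bne  $r3, $r4, L9  →  {$r0:0, $r1:0, $r2:2, $r3:2, $r4:7, $r5:13, $r6:5}  ⟨branch taken⟩
[5] slt  $r3, $r1, $r3  →  {$r0:0, $r1:0, $r2:2, $r3:1, $r4:7, $r5:13, $r6:5}

6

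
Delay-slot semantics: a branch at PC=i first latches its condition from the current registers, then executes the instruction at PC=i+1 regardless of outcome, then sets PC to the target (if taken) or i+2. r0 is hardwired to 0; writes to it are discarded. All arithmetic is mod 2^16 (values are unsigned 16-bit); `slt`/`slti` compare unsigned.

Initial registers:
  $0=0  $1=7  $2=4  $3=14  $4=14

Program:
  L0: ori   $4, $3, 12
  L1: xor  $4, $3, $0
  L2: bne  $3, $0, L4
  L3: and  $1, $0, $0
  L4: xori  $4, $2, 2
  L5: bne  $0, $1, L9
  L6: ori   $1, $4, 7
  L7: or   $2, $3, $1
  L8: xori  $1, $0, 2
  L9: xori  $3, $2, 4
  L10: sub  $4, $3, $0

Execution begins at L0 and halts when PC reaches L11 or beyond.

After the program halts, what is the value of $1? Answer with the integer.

[0] ori   $4, $3, 12  →  {$0:0, $1:7, $2:4, $3:14, $4:14}
[1] xor  $4, $3, $0  →  {$0:0, $1:7, $2:4, $3:14, $4:14}
[2] bne  $3, $0, L4  →  {$0:0, $1:7, $2:4, $3:14, $4:14}  ⟨branch taken⟩
[3] and  $1, $0, $0  →  {$0:0, $1:0, $2:4, $3:14, $4:14}
[4] xori  $4, $2, 2  →  {$0:0, $1:0, $2:4, $3:14, $4:6}
[5] bne  $0, $1, L9  →  {$0:0, $1:0, $2:4, $3:14, $4:6}  ⟨branch fallthrough⟩
[6] ori   $1, $4, 7  →  {$0:0, $1:7, $2:4, $3:14, $4:6}
[7] or   $2, $3, $1  →  {$0:0, $1:7, $2:15, $3:14, $4:6}
[8] xori  $1, $0, 2  →  {$0:0, $1:2, $2:15, $3:14, $4:6}
[9] xori  $3, $2, 4  →  {$0:0, $1:2, $2:15, $3:11, $4:6}
[10] sub  $4, $3, $0  →  {$0:0, $1:2, $2:15, $3:11, $4:11}

2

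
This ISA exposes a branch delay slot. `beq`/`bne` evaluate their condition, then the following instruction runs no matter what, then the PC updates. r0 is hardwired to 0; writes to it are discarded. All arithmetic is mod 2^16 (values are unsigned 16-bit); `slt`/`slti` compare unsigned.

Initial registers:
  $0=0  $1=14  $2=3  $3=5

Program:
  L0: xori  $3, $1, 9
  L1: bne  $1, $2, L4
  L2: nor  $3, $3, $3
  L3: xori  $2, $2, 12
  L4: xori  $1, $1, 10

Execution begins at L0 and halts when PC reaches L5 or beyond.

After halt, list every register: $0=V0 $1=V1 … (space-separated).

$0=0 $1=4 $2=3 $3=65528

[0] xori  $3, $1, 9  →  {$0:0, $1:14, $2:3, $3:7}
[1] bne  $1, $2, L4  →  {$0:0, $1:14, $2:3, $3:7}  ⟨branch taken⟩
[2] nor  $3, $3, $3  →  {$0:0, $1:14, $2:3, $3:65528}
[4] xori  $1, $1, 10  →  {$0:0, $1:4, $2:3, $3:65528}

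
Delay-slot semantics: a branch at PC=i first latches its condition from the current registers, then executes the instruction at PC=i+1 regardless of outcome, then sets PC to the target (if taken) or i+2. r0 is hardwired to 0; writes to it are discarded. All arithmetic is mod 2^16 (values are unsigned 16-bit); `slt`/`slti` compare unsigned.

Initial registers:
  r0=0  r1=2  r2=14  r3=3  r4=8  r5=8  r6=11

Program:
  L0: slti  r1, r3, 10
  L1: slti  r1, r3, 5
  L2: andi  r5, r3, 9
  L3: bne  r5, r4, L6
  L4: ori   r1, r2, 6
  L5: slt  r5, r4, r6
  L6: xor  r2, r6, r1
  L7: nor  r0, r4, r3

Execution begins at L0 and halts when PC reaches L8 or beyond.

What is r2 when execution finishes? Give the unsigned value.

5

  step pc=0: slti  r1, r3, 10  regs=(0,1,14,3,8,8,11)
  step pc=1: slti  r1, r3, 5  regs=(0,1,14,3,8,8,11)
  step pc=2: andi  r5, r3, 9  regs=(0,1,14,3,8,1,11)
  step pc=3: bne  r5, r4, L6  cond=T  regs=(0,1,14,3,8,1,11)
  step pc=4: ori   r1, r2, 6  regs=(0,14,14,3,8,1,11)
  step pc=6: xor  r2, r6, r1  regs=(0,14,5,3,8,1,11)
  step pc=7: nor  r0, r4, r3  regs=(0,14,5,3,8,1,11)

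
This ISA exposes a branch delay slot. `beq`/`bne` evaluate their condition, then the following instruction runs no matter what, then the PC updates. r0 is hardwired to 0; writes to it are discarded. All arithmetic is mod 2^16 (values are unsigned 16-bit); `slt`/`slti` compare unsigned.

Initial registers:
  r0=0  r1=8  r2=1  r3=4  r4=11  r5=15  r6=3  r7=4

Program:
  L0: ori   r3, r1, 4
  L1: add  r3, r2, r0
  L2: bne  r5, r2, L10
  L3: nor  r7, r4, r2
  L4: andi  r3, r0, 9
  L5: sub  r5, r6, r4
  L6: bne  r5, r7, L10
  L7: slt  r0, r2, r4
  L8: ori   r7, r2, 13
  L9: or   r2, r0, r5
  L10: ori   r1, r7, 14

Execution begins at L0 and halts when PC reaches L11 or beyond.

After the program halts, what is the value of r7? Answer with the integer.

  step pc=0: ori   r3, r1, 4  regs=(0,8,1,12,11,15,3,4)
  step pc=1: add  r3, r2, r0  regs=(0,8,1,1,11,15,3,4)
  step pc=2: bne  r5, r2, L10  cond=T  regs=(0,8,1,1,11,15,3,4)
  step pc=3: nor  r7, r4, r2  regs=(0,8,1,1,11,15,3,65524)
  step pc=10: ori   r1, r7, 14  regs=(0,65534,1,1,11,15,3,65524)

65524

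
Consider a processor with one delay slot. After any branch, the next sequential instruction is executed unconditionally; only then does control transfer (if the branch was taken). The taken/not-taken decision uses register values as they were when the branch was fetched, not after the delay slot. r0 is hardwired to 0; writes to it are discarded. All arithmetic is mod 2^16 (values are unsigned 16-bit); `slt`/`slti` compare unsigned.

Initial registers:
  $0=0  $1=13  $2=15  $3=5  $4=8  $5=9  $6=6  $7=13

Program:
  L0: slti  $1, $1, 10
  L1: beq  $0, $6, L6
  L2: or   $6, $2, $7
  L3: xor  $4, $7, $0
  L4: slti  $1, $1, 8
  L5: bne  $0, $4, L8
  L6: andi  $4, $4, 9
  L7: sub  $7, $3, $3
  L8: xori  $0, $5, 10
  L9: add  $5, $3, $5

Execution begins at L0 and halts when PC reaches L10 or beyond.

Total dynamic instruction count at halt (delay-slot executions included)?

PC=0  slti  $1, $1, 10       | $0=0 $1=0 $2=15 $3=5 $4=8 $5=9 $6=6 $7=13
PC=1  beq  $0, $6, L6        | $0=0 $1=0 $2=15 $3=5 $4=8 $5=9 $6=6 $7=13  [not taken]
PC=2  or   $6, $2, $7        | $0=0 $1=0 $2=15 $3=5 $4=8 $5=9 $6=15 $7=13
PC=3  xor  $4, $7, $0        | $0=0 $1=0 $2=15 $3=5 $4=13 $5=9 $6=15 $7=13
PC=4  slti  $1, $1, 8        | $0=0 $1=1 $2=15 $3=5 $4=13 $5=9 $6=15 $7=13
PC=5  bne  $0, $4, L8        | $0=0 $1=1 $2=15 $3=5 $4=13 $5=9 $6=15 $7=13  [TAKEN]
PC=6  andi  $4, $4, 9        | $0=0 $1=1 $2=15 $3=5 $4=9 $5=9 $6=15 $7=13
PC=8  xori  $0, $5, 10       | $0=0 $1=1 $2=15 $3=5 $4=9 $5=9 $6=15 $7=13
PC=9  add  $5, $3, $5        | $0=0 $1=1 $2=15 $3=5 $4=9 $5=14 $6=15 $7=13

9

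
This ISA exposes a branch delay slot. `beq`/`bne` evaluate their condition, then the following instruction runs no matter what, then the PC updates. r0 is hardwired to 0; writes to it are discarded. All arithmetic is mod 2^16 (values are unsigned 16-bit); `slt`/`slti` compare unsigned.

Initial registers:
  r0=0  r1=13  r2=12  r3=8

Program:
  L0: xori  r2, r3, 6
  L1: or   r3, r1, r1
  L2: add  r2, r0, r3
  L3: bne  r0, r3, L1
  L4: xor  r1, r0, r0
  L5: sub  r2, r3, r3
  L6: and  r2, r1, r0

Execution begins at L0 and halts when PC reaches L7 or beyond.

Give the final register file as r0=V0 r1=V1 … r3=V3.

r0=0 r1=0 r2=0 r3=0

[0] xori  r2, r3, 6  →  {r0:0, r1:13, r2:14, r3:8}
[1] or   r3, r1, r1  →  {r0:0, r1:13, r2:14, r3:13}
[2] add  r2, r0, r3  →  {r0:0, r1:13, r2:13, r3:13}
[3] bne  r0, r3, L1  →  {r0:0, r1:13, r2:13, r3:13}  ⟨branch taken⟩
[4] xor  r1, r0, r0  →  {r0:0, r1:0, r2:13, r3:13}
[1] or   r3, r1, r1  →  {r0:0, r1:0, r2:13, r3:0}
[2] add  r2, r0, r3  →  {r0:0, r1:0, r2:0, r3:0}
[3] bne  r0, r3, L1  →  {r0:0, r1:0, r2:0, r3:0}  ⟨branch fallthrough⟩
[4] xor  r1, r0, r0  →  {r0:0, r1:0, r2:0, r3:0}
[5] sub  r2, r3, r3  →  {r0:0, r1:0, r2:0, r3:0}
[6] and  r2, r1, r0  →  {r0:0, r1:0, r2:0, r3:0}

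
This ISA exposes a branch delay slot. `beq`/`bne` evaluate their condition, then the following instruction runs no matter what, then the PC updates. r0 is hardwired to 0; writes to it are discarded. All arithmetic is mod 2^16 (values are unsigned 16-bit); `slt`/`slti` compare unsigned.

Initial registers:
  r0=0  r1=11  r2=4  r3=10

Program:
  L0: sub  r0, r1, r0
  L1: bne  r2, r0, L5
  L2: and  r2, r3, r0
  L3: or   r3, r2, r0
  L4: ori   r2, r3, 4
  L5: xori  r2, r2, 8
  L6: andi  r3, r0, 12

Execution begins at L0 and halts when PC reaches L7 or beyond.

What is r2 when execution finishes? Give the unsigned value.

[0] sub  r0, r1, r0  →  {r0:0, r1:11, r2:4, r3:10}
[1] bne  r2, r0, L5  →  {r0:0, r1:11, r2:4, r3:10}  ⟨branch taken⟩
[2] and  r2, r3, r0  →  {r0:0, r1:11, r2:0, r3:10}
[5] xori  r2, r2, 8  →  {r0:0, r1:11, r2:8, r3:10}
[6] andi  r3, r0, 12  →  {r0:0, r1:11, r2:8, r3:0}

8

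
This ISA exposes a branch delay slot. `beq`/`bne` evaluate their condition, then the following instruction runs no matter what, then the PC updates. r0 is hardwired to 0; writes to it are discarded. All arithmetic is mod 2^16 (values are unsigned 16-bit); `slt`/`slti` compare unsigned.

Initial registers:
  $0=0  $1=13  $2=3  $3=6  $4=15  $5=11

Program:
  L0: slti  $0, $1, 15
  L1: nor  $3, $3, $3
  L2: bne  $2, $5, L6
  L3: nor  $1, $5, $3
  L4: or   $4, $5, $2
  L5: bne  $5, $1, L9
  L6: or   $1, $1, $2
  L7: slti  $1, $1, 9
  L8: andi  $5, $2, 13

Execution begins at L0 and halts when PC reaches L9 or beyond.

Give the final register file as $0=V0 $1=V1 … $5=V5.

$0=0 $1=1 $2=3 $3=65529 $4=15 $5=1

[0] slti  $0, $1, 15  →  {$0:0, $1:13, $2:3, $3:6, $4:15, $5:11}
[1] nor  $3, $3, $3  →  {$0:0, $1:13, $2:3, $3:65529, $4:15, $5:11}
[2] bne  $2, $5, L6  →  {$0:0, $1:13, $2:3, $3:65529, $4:15, $5:11}  ⟨branch taken⟩
[3] nor  $1, $5, $3  →  {$0:0, $1:4, $2:3, $3:65529, $4:15, $5:11}
[6] or   $1, $1, $2  →  {$0:0, $1:7, $2:3, $3:65529, $4:15, $5:11}
[7] slti  $1, $1, 9  →  {$0:0, $1:1, $2:3, $3:65529, $4:15, $5:11}
[8] andi  $5, $2, 13  →  {$0:0, $1:1, $2:3, $3:65529, $4:15, $5:1}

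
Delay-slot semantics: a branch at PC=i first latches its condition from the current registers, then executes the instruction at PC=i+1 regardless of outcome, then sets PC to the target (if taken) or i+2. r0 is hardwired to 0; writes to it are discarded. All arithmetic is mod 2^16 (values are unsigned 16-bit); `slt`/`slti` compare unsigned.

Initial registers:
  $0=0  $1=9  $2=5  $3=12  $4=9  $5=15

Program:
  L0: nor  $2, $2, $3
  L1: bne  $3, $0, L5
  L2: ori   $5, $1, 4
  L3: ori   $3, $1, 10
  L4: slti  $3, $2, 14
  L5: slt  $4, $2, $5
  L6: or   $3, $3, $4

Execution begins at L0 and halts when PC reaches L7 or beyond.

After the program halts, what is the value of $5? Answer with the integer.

13

[0] nor  $2, $2, $3  →  {$0:0, $1:9, $2:65522, $3:12, $4:9, $5:15}
[1] bne  $3, $0, L5  →  {$0:0, $1:9, $2:65522, $3:12, $4:9, $5:15}  ⟨branch taken⟩
[2] ori   $5, $1, 4  →  {$0:0, $1:9, $2:65522, $3:12, $4:9, $5:13}
[5] slt  $4, $2, $5  →  {$0:0, $1:9, $2:65522, $3:12, $4:0, $5:13}
[6] or   $3, $3, $4  →  {$0:0, $1:9, $2:65522, $3:12, $4:0, $5:13}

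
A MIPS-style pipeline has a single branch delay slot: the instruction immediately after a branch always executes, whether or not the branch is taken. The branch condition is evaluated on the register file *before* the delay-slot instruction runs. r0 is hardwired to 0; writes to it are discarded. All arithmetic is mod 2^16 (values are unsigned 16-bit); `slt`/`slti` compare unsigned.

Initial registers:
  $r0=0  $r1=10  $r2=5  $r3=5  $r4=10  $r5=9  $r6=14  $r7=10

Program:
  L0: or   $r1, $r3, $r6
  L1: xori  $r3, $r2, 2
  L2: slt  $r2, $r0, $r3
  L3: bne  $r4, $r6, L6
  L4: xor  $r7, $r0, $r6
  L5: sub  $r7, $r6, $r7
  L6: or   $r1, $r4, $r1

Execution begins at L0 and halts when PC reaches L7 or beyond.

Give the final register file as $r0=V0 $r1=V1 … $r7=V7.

  step pc=0: or   $r1, $r3, $r6  regs=(0,15,5,5,10,9,14,10)
  step pc=1: xori  $r3, $r2, 2  regs=(0,15,5,7,10,9,14,10)
  step pc=2: slt  $r2, $r0, $r3  regs=(0,15,1,7,10,9,14,10)
  step pc=3: bne  $r4, $r6, L6  cond=T  regs=(0,15,1,7,10,9,14,10)
  step pc=4: xor  $r7, $r0, $r6  regs=(0,15,1,7,10,9,14,14)
  step pc=6: or   $r1, $r4, $r1  regs=(0,15,1,7,10,9,14,14)

$r0=0 $r1=15 $r2=1 $r3=7 $r4=10 $r5=9 $r6=14 $r7=14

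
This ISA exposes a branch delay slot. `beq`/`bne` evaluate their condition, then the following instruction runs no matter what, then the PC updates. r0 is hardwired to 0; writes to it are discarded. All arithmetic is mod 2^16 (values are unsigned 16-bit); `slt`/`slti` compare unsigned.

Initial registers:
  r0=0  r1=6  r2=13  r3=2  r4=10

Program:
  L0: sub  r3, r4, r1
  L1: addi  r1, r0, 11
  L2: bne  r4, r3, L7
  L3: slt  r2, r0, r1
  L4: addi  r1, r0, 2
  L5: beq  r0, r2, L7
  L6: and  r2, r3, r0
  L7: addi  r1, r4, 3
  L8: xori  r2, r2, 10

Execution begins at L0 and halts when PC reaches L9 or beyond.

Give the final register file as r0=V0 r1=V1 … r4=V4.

r0=0 r1=13 r2=11 r3=4 r4=10

  step pc=0: sub  r3, r4, r1  regs=(0,6,13,4,10)
  step pc=1: addi  r1, r0, 11  regs=(0,11,13,4,10)
  step pc=2: bne  r4, r3, L7  cond=T  regs=(0,11,13,4,10)
  step pc=3: slt  r2, r0, r1  regs=(0,11,1,4,10)
  step pc=7: addi  r1, r4, 3  regs=(0,13,1,4,10)
  step pc=8: xori  r2, r2, 10  regs=(0,13,11,4,10)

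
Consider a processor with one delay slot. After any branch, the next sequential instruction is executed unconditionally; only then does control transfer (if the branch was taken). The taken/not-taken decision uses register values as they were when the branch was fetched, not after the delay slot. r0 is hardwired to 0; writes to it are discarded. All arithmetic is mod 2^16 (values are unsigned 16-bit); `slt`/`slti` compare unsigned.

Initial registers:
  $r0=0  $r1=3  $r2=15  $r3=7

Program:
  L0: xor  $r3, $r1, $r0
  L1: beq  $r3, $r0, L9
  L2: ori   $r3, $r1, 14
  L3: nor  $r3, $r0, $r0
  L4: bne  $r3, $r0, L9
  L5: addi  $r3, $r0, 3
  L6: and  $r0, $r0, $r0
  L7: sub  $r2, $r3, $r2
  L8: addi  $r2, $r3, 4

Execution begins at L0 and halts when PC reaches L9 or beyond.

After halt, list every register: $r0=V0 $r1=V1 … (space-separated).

#0 xor  $r3, $r1, $r0 ; 0/3/15/3
#1 beq  $r3, $r0, L9 ; 0/3/15/3 ; →fallthru
#2 ori   $r3, $r1, 14 ; 0/3/15/15
#3 nor  $r3, $r0, $r0 ; 0/3/15/65535
#4 bne  $r3, $r0, L9 ; 0/3/15/65535 ; →target
#5 addi  $r3, $r0, 3 ; 0/3/15/3

$r0=0 $r1=3 $r2=15 $r3=3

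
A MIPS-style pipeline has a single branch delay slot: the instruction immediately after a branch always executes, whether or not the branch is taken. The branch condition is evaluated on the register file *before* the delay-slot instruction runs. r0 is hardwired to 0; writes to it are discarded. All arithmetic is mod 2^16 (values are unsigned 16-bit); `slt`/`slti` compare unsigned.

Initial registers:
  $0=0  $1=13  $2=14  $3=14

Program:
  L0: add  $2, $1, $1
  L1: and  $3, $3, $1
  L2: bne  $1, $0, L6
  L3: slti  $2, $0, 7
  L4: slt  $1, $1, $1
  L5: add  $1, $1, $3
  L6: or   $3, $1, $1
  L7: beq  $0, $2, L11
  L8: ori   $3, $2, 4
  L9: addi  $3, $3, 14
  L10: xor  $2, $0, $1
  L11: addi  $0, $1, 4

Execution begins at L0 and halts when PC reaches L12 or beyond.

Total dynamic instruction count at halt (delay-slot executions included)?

10

#0 add  $2, $1, $1 ; 0/13/26/14
#1 and  $3, $3, $1 ; 0/13/26/12
#2 bne  $1, $0, L6 ; 0/13/26/12 ; →target
#3 slti  $2, $0, 7 ; 0/13/1/12
#6 or   $3, $1, $1 ; 0/13/1/13
#7 beq  $0, $2, L11 ; 0/13/1/13 ; →fallthru
#8 ori   $3, $2, 4 ; 0/13/1/5
#9 addi  $3, $3, 14 ; 0/13/1/19
#10 xor  $2, $0, $1 ; 0/13/13/19
#11 addi  $0, $1, 4 ; 0/13/13/19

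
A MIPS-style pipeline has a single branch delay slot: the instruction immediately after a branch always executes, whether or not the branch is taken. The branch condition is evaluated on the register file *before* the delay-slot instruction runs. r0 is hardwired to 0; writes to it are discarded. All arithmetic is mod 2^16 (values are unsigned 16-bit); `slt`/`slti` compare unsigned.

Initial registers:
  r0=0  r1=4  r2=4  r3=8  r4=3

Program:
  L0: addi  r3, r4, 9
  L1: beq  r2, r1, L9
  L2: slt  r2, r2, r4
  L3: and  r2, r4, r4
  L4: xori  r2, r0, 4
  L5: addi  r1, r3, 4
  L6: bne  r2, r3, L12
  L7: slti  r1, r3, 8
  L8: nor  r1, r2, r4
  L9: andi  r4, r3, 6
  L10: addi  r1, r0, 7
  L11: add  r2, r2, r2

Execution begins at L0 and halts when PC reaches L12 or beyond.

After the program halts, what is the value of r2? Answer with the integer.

0

PC=0  addi  r3, r4, 9        | r0=0 r1=4 r2=4 r3=12 r4=3
PC=1  beq  r2, r1, L9        | r0=0 r1=4 r2=4 r3=12 r4=3  [TAKEN]
PC=2  slt  r2, r2, r4        | r0=0 r1=4 r2=0 r3=12 r4=3
PC=9  andi  r4, r3, 6        | r0=0 r1=4 r2=0 r3=12 r4=4
PC=10 addi  r1, r0, 7        | r0=0 r1=7 r2=0 r3=12 r4=4
PC=11 add  r2, r2, r2        | r0=0 r1=7 r2=0 r3=12 r4=4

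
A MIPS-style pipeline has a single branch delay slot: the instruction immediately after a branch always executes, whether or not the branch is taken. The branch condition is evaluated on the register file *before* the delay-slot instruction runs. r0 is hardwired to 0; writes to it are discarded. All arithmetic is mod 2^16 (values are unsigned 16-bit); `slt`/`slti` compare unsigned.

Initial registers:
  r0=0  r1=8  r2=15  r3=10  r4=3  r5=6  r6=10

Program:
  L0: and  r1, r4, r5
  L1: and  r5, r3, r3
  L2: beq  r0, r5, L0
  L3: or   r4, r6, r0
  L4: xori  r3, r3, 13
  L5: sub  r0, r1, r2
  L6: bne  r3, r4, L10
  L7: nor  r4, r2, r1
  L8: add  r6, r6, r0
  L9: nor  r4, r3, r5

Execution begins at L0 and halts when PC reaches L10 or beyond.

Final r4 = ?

  step pc=0: and  r1, r4, r5  regs=(0,2,15,10,3,6,10)
  step pc=1: and  r5, r3, r3  regs=(0,2,15,10,3,10,10)
  step pc=2: beq  r0, r5, L0  cond=F  regs=(0,2,15,10,3,10,10)
  step pc=3: or   r4, r6, r0  regs=(0,2,15,10,10,10,10)
  step pc=4: xori  r3, r3, 13  regs=(0,2,15,7,10,10,10)
  step pc=5: sub  r0, r1, r2  regs=(0,2,15,7,10,10,10)
  step pc=6: bne  r3, r4, L10  cond=T  regs=(0,2,15,7,10,10,10)
  step pc=7: nor  r4, r2, r1  regs=(0,2,15,7,65520,10,10)

65520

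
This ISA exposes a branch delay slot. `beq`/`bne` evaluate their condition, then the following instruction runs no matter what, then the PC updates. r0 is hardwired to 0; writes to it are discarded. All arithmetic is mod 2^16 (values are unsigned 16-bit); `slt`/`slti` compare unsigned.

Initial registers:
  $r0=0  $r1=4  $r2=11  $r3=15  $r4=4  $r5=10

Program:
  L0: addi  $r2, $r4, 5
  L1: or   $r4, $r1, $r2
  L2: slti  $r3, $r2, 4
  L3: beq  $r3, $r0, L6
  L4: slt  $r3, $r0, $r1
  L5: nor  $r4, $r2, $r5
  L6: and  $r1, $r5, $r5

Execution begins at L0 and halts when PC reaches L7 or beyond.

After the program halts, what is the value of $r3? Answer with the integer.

  step pc=0: addi  $r2, $r4, 5  regs=(0,4,9,15,4,10)
  step pc=1: or   $r4, $r1, $r2  regs=(0,4,9,15,13,10)
  step pc=2: slti  $r3, $r2, 4  regs=(0,4,9,0,13,10)
  step pc=3: beq  $r3, $r0, L6  cond=T  regs=(0,4,9,0,13,10)
  step pc=4: slt  $r3, $r0, $r1  regs=(0,4,9,1,13,10)
  step pc=6: and  $r1, $r5, $r5  regs=(0,10,9,1,13,10)

1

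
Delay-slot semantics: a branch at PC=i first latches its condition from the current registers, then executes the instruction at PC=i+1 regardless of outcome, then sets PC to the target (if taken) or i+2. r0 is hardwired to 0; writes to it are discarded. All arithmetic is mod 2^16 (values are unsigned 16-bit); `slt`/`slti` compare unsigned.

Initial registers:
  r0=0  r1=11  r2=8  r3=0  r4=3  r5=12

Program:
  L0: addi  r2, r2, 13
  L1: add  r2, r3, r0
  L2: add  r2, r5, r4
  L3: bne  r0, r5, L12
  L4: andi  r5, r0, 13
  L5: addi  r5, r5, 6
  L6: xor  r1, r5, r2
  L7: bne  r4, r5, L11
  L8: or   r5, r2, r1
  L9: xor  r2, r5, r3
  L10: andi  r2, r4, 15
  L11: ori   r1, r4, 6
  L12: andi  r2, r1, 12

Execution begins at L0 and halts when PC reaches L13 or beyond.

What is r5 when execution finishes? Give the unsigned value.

0

PC=0  addi  r2, r2, 13       | r0=0 r1=11 r2=21 r3=0 r4=3 r5=12
PC=1  add  r2, r3, r0        | r0=0 r1=11 r2=0 r3=0 r4=3 r5=12
PC=2  add  r2, r5, r4        | r0=0 r1=11 r2=15 r3=0 r4=3 r5=12
PC=3  bne  r0, r5, L12       | r0=0 r1=11 r2=15 r3=0 r4=3 r5=12  [TAKEN]
PC=4  andi  r5, r0, 13       | r0=0 r1=11 r2=15 r3=0 r4=3 r5=0
PC=12 andi  r2, r1, 12       | r0=0 r1=11 r2=8 r3=0 r4=3 r5=0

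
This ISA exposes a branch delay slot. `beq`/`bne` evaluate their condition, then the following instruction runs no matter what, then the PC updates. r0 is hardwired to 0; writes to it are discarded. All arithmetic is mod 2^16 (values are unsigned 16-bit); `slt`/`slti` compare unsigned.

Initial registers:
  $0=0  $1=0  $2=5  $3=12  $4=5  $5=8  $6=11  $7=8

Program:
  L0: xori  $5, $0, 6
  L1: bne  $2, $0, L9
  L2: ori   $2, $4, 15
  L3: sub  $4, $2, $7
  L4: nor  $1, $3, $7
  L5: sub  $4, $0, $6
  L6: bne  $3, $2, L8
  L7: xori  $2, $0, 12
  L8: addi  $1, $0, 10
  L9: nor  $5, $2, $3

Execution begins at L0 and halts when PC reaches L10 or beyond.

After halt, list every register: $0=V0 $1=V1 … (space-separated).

PC=0  xori  $5, $0, 6        | $0=0 $1=0 $2=5 $3=12 $4=5 $5=6 $6=11 $7=8
PC=1  bne  $2, $0, L9        | $0=0 $1=0 $2=5 $3=12 $4=5 $5=6 $6=11 $7=8  [TAKEN]
PC=2  ori   $2, $4, 15       | $0=0 $1=0 $2=15 $3=12 $4=5 $5=6 $6=11 $7=8
PC=9  nor  $5, $2, $3        | $0=0 $1=0 $2=15 $3=12 $4=5 $5=65520 $6=11 $7=8

$0=0 $1=0 $2=15 $3=12 $4=5 $5=65520 $6=11 $7=8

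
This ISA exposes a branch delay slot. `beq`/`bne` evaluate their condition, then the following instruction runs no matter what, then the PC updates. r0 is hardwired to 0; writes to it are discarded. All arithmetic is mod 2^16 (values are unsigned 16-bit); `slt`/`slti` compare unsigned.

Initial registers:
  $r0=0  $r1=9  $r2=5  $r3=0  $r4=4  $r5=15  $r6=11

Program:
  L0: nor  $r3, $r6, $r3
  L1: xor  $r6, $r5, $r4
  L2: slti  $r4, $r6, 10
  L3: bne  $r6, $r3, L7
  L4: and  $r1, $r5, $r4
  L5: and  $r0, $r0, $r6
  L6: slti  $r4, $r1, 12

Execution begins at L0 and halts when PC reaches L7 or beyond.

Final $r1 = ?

0

#0 nor  $r3, $r6, $r3 ; 0/9/5/65524/4/15/11
#1 xor  $r6, $r5, $r4 ; 0/9/5/65524/4/15/11
#2 slti  $r4, $r6, 10 ; 0/9/5/65524/0/15/11
#3 bne  $r6, $r3, L7 ; 0/9/5/65524/0/15/11 ; →target
#4 and  $r1, $r5, $r4 ; 0/0/5/65524/0/15/11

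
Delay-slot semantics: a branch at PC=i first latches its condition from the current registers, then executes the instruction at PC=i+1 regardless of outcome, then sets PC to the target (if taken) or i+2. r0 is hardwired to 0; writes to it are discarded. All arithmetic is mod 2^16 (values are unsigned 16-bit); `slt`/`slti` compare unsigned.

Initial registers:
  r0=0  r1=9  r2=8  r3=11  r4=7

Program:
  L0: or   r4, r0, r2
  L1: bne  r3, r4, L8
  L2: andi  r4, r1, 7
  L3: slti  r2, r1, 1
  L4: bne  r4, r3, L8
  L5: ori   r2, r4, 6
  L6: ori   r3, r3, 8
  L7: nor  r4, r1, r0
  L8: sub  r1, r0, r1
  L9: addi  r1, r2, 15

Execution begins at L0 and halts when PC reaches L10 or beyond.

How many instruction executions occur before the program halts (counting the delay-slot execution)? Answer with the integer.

PC=0  or   r4, r0, r2        | r0=0 r1=9 r2=8 r3=11 r4=8
PC=1  bne  r3, r4, L8        | r0=0 r1=9 r2=8 r3=11 r4=8  [TAKEN]
PC=2  andi  r4, r1, 7        | r0=0 r1=9 r2=8 r3=11 r4=1
PC=8  sub  r1, r0, r1        | r0=0 r1=65527 r2=8 r3=11 r4=1
PC=9  addi  r1, r2, 15       | r0=0 r1=23 r2=8 r3=11 r4=1

5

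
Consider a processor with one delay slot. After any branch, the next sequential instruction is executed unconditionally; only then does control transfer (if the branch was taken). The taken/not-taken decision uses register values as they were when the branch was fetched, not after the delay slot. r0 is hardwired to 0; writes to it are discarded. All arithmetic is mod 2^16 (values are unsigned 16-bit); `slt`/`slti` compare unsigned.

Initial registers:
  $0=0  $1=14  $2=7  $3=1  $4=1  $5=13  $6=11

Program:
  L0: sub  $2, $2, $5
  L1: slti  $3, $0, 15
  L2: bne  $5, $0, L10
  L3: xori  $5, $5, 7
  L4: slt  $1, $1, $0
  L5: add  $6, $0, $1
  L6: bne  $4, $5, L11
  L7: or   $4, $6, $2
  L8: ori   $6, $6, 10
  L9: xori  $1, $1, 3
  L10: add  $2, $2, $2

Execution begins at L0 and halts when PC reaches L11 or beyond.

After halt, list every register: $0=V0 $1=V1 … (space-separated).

  step pc=0: sub  $2, $2, $5  regs=(0,14,65530,1,1,13,11)
  step pc=1: slti  $3, $0, 15  regs=(0,14,65530,1,1,13,11)
  step pc=2: bne  $5, $0, L10  cond=T  regs=(0,14,65530,1,1,13,11)
  step pc=3: xori  $5, $5, 7  regs=(0,14,65530,1,1,10,11)
  step pc=10: add  $2, $2, $2  regs=(0,14,65524,1,1,10,11)

$0=0 $1=14 $2=65524 $3=1 $4=1 $5=10 $6=11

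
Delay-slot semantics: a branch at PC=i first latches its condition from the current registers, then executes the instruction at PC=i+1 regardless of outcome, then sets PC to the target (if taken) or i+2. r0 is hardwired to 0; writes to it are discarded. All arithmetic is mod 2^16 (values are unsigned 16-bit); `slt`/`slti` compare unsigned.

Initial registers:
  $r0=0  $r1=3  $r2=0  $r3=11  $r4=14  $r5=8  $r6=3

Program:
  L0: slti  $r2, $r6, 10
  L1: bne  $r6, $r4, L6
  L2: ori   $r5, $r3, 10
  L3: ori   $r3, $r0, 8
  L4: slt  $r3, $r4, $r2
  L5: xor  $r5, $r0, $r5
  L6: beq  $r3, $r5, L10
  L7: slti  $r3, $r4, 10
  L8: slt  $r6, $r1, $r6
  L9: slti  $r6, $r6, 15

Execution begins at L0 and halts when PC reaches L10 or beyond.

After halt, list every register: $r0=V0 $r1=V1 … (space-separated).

[0] slti  $r2, $r6, 10  →  {$r0:0, $r1:3, $r2:1, $r3:11, $r4:14, $r5:8, $r6:3}
[1] bne  $r6, $r4, L6  →  {$r0:0, $r1:3, $r2:1, $r3:11, $r4:14, $r5:8, $r6:3}  ⟨branch taken⟩
[2] ori   $r5, $r3, 10  →  {$r0:0, $r1:3, $r2:1, $r3:11, $r4:14, $r5:11, $r6:3}
[6] beq  $r3, $r5, L10  →  {$r0:0, $r1:3, $r2:1, $r3:11, $r4:14, $r5:11, $r6:3}  ⟨branch taken⟩
[7] slti  $r3, $r4, 10  →  {$r0:0, $r1:3, $r2:1, $r3:0, $r4:14, $r5:11, $r6:3}

$r0=0 $r1=3 $r2=1 $r3=0 $r4=14 $r5=11 $r6=3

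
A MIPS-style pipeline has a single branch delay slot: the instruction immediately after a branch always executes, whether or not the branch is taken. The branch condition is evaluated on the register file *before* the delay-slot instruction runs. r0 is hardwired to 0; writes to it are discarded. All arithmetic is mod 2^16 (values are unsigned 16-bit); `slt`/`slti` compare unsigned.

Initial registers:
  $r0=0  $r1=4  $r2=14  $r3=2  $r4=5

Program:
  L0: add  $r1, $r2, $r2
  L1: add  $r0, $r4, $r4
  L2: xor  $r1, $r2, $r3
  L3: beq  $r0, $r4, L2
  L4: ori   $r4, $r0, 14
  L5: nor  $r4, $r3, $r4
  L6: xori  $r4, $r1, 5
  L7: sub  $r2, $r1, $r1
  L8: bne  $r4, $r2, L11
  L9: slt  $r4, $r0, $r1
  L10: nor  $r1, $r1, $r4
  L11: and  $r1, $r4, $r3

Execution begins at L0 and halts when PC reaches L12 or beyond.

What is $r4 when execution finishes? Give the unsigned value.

1

#0 add  $r1, $r2, $r2 ; 0/28/14/2/5
#1 add  $r0, $r4, $r4 ; 0/28/14/2/5
#2 xor  $r1, $r2, $r3 ; 0/12/14/2/5
#3 beq  $r0, $r4, L2 ; 0/12/14/2/5 ; →fallthru
#4 ori   $r4, $r0, 14 ; 0/12/14/2/14
#5 nor  $r4, $r3, $r4 ; 0/12/14/2/65521
#6 xori  $r4, $r1, 5 ; 0/12/14/2/9
#7 sub  $r2, $r1, $r1 ; 0/12/0/2/9
#8 bne  $r4, $r2, L11 ; 0/12/0/2/9 ; →target
#9 slt  $r4, $r0, $r1 ; 0/12/0/2/1
#11 and  $r1, $r4, $r3 ; 0/0/0/2/1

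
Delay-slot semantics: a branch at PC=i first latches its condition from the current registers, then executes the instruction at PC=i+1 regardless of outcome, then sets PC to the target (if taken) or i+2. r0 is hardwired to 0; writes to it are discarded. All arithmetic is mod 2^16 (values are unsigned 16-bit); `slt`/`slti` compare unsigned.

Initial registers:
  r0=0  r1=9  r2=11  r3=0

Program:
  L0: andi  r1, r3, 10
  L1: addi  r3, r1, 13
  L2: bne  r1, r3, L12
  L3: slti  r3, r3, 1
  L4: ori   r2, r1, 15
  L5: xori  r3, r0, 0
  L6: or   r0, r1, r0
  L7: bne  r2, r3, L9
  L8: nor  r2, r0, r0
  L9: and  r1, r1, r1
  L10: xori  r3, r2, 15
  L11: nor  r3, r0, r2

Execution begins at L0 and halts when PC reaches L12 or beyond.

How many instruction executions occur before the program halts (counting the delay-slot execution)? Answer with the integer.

4

#0 andi  r1, r3, 10 ; 0/0/11/0
#1 addi  r3, r1, 13 ; 0/0/11/13
#2 bne  r1, r3, L12 ; 0/0/11/13 ; →target
#3 slti  r3, r3, 1 ; 0/0/11/0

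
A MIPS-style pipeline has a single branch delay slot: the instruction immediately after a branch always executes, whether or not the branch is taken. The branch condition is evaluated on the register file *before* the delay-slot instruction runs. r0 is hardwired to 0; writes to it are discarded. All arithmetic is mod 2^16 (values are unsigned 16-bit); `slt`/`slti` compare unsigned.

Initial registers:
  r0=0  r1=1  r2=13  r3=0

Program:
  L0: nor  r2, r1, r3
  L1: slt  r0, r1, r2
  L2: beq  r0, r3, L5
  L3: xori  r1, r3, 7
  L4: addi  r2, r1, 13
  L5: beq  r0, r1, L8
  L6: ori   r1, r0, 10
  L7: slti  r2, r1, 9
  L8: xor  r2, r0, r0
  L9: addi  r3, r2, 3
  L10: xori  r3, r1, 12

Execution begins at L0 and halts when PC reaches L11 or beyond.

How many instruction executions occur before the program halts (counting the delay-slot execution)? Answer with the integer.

10

[0] nor  r2, r1, r3  →  {r0:0, r1:1, r2:65534, r3:0}
[1] slt  r0, r1, r2  →  {r0:0, r1:1, r2:65534, r3:0}
[2] beq  r0, r3, L5  →  {r0:0, r1:1, r2:65534, r3:0}  ⟨branch taken⟩
[3] xori  r1, r3, 7  →  {r0:0, r1:7, r2:65534, r3:0}
[5] beq  r0, r1, L8  →  {r0:0, r1:7, r2:65534, r3:0}  ⟨branch fallthrough⟩
[6] ori   r1, r0, 10  →  {r0:0, r1:10, r2:65534, r3:0}
[7] slti  r2, r1, 9  →  {r0:0, r1:10, r2:0, r3:0}
[8] xor  r2, r0, r0  →  {r0:0, r1:10, r2:0, r3:0}
[9] addi  r3, r2, 3  →  {r0:0, r1:10, r2:0, r3:3}
[10] xori  r3, r1, 12  →  {r0:0, r1:10, r2:0, r3:6}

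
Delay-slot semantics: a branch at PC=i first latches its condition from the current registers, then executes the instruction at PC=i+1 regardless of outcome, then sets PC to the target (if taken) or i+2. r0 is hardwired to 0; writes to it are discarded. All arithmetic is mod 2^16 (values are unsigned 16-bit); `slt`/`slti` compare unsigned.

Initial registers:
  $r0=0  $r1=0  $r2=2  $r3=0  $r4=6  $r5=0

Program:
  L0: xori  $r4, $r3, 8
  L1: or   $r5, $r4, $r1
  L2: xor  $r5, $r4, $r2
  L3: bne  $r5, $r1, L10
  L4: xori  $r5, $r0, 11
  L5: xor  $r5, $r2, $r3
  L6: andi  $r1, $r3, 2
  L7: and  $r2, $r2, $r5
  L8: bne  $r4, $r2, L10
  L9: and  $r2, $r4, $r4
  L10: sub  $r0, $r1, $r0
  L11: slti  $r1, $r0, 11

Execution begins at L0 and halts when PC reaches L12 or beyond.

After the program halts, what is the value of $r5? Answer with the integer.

#0 xori  $r4, $r3, 8 ; 0/0/2/0/8/0
#1 or   $r5, $r4, $r1 ; 0/0/2/0/8/8
#2 xor  $r5, $r4, $r2 ; 0/0/2/0/8/10
#3 bne  $r5, $r1, L10 ; 0/0/2/0/8/10 ; →target
#4 xori  $r5, $r0, 11 ; 0/0/2/0/8/11
#10 sub  $r0, $r1, $r0 ; 0/0/2/0/8/11
#11 slti  $r1, $r0, 11 ; 0/1/2/0/8/11

11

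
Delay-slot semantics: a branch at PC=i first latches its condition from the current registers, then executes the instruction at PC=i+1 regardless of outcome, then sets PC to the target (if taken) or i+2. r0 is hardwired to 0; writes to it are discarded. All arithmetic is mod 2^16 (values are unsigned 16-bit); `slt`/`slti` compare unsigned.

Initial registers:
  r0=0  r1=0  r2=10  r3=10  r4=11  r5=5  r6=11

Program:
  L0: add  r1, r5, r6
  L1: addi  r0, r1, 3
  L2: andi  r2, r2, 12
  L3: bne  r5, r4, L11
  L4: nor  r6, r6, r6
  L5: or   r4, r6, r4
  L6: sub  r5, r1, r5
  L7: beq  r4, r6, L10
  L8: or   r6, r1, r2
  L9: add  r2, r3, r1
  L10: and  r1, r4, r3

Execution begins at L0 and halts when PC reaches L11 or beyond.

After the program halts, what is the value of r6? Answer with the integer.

65524

#0 add  r1, r5, r6 ; 0/16/10/10/11/5/11
#1 addi  r0, r1, 3 ; 0/16/10/10/11/5/11
#2 andi  r2, r2, 12 ; 0/16/8/10/11/5/11
#3 bne  r5, r4, L11 ; 0/16/8/10/11/5/11 ; →target
#4 nor  r6, r6, r6 ; 0/16/8/10/11/5/65524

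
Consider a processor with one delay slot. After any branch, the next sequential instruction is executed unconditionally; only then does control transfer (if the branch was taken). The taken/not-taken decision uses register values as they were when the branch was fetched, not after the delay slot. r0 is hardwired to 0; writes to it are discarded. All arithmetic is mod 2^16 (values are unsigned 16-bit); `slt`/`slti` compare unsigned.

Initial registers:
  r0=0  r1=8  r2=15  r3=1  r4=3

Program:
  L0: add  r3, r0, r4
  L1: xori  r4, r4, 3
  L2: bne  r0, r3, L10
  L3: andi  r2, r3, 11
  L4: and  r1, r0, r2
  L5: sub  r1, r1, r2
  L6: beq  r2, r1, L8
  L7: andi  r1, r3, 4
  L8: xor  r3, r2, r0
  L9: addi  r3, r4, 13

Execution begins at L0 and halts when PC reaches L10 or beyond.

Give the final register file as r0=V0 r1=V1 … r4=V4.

r0=0 r1=8 r2=3 r3=3 r4=0

#0 add  r3, r0, r4 ; 0/8/15/3/3
#1 xori  r4, r4, 3 ; 0/8/15/3/0
#2 bne  r0, r3, L10 ; 0/8/15/3/0 ; →target
#3 andi  r2, r3, 11 ; 0/8/3/3/0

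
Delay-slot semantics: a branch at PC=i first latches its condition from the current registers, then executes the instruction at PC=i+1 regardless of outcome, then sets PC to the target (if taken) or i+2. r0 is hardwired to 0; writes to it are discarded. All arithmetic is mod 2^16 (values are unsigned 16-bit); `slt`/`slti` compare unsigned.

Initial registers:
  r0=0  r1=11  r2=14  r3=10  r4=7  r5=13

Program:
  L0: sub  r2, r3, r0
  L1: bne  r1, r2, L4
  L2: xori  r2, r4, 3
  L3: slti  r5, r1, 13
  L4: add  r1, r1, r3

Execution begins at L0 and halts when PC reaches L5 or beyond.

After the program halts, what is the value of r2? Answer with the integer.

4

  step pc=0: sub  r2, r3, r0  regs=(0,11,10,10,7,13)
  step pc=1: bne  r1, r2, L4  cond=T  regs=(0,11,10,10,7,13)
  step pc=2: xori  r2, r4, 3  regs=(0,11,4,10,7,13)
  step pc=4: add  r1, r1, r3  regs=(0,21,4,10,7,13)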